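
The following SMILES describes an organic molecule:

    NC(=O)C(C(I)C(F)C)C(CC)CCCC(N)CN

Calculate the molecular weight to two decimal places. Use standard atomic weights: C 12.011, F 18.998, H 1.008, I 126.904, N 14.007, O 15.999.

First, the molecular formula is C13H27FIN3O (counting implicit H from valence).
  C: 13 × 12.011 = 156.143
  F: 1 × 18.998 = 18.998
  H: 27 × 1.008 = 27.216
  I: 1 × 126.904 = 126.904
  N: 3 × 14.007 = 42.021
  O: 1 × 15.999 = 15.999
Sum: 13×12.011 + 1×18.998 + 27×1.008 + 1×126.904 + 3×14.007 + 1×15.999 = 387.281 → 387.28 g/mol.

387.28 g/mol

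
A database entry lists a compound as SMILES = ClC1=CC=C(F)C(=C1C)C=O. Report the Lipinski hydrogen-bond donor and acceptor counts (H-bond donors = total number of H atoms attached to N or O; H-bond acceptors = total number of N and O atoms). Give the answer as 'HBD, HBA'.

0, 1

Donors: find every N or O and count the H atoms it carries.
  atom 11 (O): bond orders sum to 2 → 0 H
Lipinski HBD = 0.
Acceptors: N atoms = 0, O atoms = 1 → HBA = 1.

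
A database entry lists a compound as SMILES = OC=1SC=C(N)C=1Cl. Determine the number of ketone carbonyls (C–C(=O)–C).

Scan the SMILES for the ketone motif — none present.
Groups that are present: 1 hydroxyl, 1 primary amine.

0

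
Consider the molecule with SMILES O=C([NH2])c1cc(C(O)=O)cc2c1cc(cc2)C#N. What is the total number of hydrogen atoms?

Walk through each heavy atom and fill implicit hydrogens from standard valence (C 4, N 3, O 2, S 2, halogen 1); for lowercase aromatic atoms, an aromatic c carries 1 H when it has two neighbours and 0 H with three, and aromatic n carries 0 H:
  atom 1: O, bond orders sum to 2 (valence 2) → 0 H
  atom 2: C, bond orders sum to 4 (valence 4) → 0 H
  atom 3: N with explicit H count 2
  atom 4: aromatic c, 3 neighbours → 0 H
  atom 5: aromatic c, 2 neighbours → 1 H
  atom 6: aromatic c, 3 neighbours → 0 H
  atom 7: C, bond orders sum to 4 (valence 4) → 0 H
  atom 8: O, bond orders sum to 1 (valence 2) → 1 H
  atom 9: O, bond orders sum to 2 (valence 2) → 0 H
  atom 10: aromatic c, 2 neighbours → 1 H
  atom 11: aromatic c, 3 neighbours → 0 H
  atom 12: aromatic c, 3 neighbours → 0 H
  atom 13: aromatic c, 2 neighbours → 1 H
  atom 14: aromatic c, 3 neighbours → 0 H
  atom 15: aromatic c, 2 neighbours → 1 H
  atom 16: aromatic c, 2 neighbours → 1 H
  atom 17: C, bond orders sum to 4 (valence 4) → 0 H
  atom 18: N, bond orders sum to 3 (valence 3) → 0 H
Total hydrogens: 8.

8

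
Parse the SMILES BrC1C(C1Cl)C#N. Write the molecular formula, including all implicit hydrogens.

C4H3BrClN

Walk through each heavy atom and fill implicit hydrogens from standard valence (C 4, N 3, O 2, S 2, halogen 1):
  atom 1: Br (halogen, monovalent) → 0 H
  atom 2: C, bond orders sum to 3 (valence 4) → 1 H
  atom 3: C, bond orders sum to 3 (valence 4) → 1 H
  atom 4: C, bond orders sum to 3 (valence 4) → 1 H
  atom 5: Cl (halogen, monovalent) → 0 H
  atom 6: C, bond orders sum to 4 (valence 4) → 0 H
  atom 7: N, bond orders sum to 3 (valence 3) → 0 H
Totals → C:4, H:3, Br:1, Cl:1, N:1.
In Hill order: C4H3BrClN.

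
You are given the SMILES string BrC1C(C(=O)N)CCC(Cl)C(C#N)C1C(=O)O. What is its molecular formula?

C10H12BrClN2O3

Walk through each heavy atom and fill implicit hydrogens from standard valence (C 4, N 3, O 2, S 2, halogen 1):
  atom 1: Br (halogen, monovalent) → 0 H
  atom 2: C, bond orders sum to 3 (valence 4) → 1 H
  atom 3: C, bond orders sum to 3 (valence 4) → 1 H
  atom 4: C, bond orders sum to 4 (valence 4) → 0 H
  atom 5: O, bond orders sum to 2 (valence 2) → 0 H
  atom 6: N, bond orders sum to 1 (valence 3) → 2 H
  atom 7: C, bond orders sum to 2 (valence 4) → 2 H
  atom 8: C, bond orders sum to 2 (valence 4) → 2 H
  atom 9: C, bond orders sum to 3 (valence 4) → 1 H
  atom 10: Cl (halogen, monovalent) → 0 H
  atom 11: C, bond orders sum to 3 (valence 4) → 1 H
  atom 12: C, bond orders sum to 4 (valence 4) → 0 H
  atom 13: N, bond orders sum to 3 (valence 3) → 0 H
  atom 14: C, bond orders sum to 3 (valence 4) → 1 H
  atom 15: C, bond orders sum to 4 (valence 4) → 0 H
  atom 16: O, bond orders sum to 2 (valence 2) → 0 H
  atom 17: O, bond orders sum to 1 (valence 2) → 1 H
Totals → C:10, H:12, Br:1, Cl:1, N:2, O:3.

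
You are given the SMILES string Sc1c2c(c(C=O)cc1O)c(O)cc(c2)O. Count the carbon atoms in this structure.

Count every carbon token in the SMILES (each C, including those in ring-closure positions and inside branches).
Carbon count: 11.

11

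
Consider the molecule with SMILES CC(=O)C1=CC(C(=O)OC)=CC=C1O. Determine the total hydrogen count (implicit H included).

Walk through each heavy atom and fill implicit hydrogens from standard valence (C 4, N 3, O 2, S 2, halogen 1):
  atom 1: C, bond orders sum to 1 (valence 4) → 3 H
  atom 2: C, bond orders sum to 4 (valence 4) → 0 H
  atom 3: O, bond orders sum to 2 (valence 2) → 0 H
  atom 4: C, bond orders sum to 4 (valence 4) → 0 H
  atom 5: C, bond orders sum to 3 (valence 4) → 1 H
  atom 6: C, bond orders sum to 4 (valence 4) → 0 H
  atom 7: C, bond orders sum to 4 (valence 4) → 0 H
  atom 8: O, bond orders sum to 2 (valence 2) → 0 H
  atom 9: O, bond orders sum to 2 (valence 2) → 0 H
  atom 10: C, bond orders sum to 1 (valence 4) → 3 H
  atom 11: C, bond orders sum to 3 (valence 4) → 1 H
  atom 12: C, bond orders sum to 3 (valence 4) → 1 H
  atom 13: C, bond orders sum to 4 (valence 4) → 0 H
  atom 14: O, bond orders sum to 1 (valence 2) → 1 H
Total hydrogens: 10.

10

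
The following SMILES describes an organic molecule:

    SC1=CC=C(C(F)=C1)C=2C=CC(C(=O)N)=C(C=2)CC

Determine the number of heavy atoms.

19

Every atom symbol written in the SMILES (organic subset) is one heavy atom; implicit H are not written.
Heavy atoms by element → C:15, F:1, N:1, O:1, S:1.
Total: 19.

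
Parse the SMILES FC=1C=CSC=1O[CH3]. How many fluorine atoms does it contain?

Scan the SMILES for F atoms (remember two-letter symbols like Cl and Br are single atoms).
Fluorine count: 1.

1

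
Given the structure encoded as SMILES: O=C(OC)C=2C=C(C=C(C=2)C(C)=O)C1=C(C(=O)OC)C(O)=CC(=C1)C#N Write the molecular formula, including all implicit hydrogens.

C19H15NO6

Walk through each heavy atom and fill implicit hydrogens from standard valence (C 4, N 3, O 2, S 2, halogen 1):
  atom 1: O, bond orders sum to 2 (valence 2) → 0 H
  atom 2: C, bond orders sum to 4 (valence 4) → 0 H
  atom 3: O, bond orders sum to 2 (valence 2) → 0 H
  atom 4: C, bond orders sum to 1 (valence 4) → 3 H
  atom 5: C, bond orders sum to 4 (valence 4) → 0 H
  atom 6: C, bond orders sum to 3 (valence 4) → 1 H
  atom 7: C, bond orders sum to 4 (valence 4) → 0 H
  atom 8: C, bond orders sum to 3 (valence 4) → 1 H
  atom 9: C, bond orders sum to 4 (valence 4) → 0 H
  atom 10: C, bond orders sum to 3 (valence 4) → 1 H
  atom 11: C, bond orders sum to 4 (valence 4) → 0 H
  atom 12: C, bond orders sum to 1 (valence 4) → 3 H
  atom 13: O, bond orders sum to 2 (valence 2) → 0 H
  atom 14: C, bond orders sum to 4 (valence 4) → 0 H
  atom 15: C, bond orders sum to 4 (valence 4) → 0 H
  atom 16: C, bond orders sum to 4 (valence 4) → 0 H
  atom 17: O, bond orders sum to 2 (valence 2) → 0 H
  atom 18: O, bond orders sum to 2 (valence 2) → 0 H
  atom 19: C, bond orders sum to 1 (valence 4) → 3 H
  atom 20: C, bond orders sum to 4 (valence 4) → 0 H
  atom 21: O, bond orders sum to 1 (valence 2) → 1 H
  atom 22: C, bond orders sum to 3 (valence 4) → 1 H
  atom 23: C, bond orders sum to 4 (valence 4) → 0 H
  atom 24: C, bond orders sum to 3 (valence 4) → 1 H
  atom 25: C, bond orders sum to 4 (valence 4) → 0 H
  atom 26: N, bond orders sum to 3 (valence 3) → 0 H
Totals → C:19, H:15, N:1, O:6.
In Hill order: C19H15NO6.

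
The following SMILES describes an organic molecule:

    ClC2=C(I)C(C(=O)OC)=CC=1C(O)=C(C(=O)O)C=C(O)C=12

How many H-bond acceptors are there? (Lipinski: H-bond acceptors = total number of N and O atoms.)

N atoms: 0; O atoms: 6.
Lipinski HBA = 0 + 6 = 6.

6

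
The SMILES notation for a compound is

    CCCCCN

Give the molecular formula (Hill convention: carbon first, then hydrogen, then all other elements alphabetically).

Walk through each heavy atom and fill implicit hydrogens from standard valence (C 4, N 3, O 2, S 2, halogen 1):
  atom 1: C, bond orders sum to 1 (valence 4) → 3 H
  atom 2: C, bond orders sum to 2 (valence 4) → 2 H
  atom 3: C, bond orders sum to 2 (valence 4) → 2 H
  atom 4: C, bond orders sum to 2 (valence 4) → 2 H
  atom 5: C, bond orders sum to 2 (valence 4) → 2 H
  atom 6: N, bond orders sum to 1 (valence 3) → 2 H
Totals → C:5, H:13, N:1.
In Hill order: C5H13N.

C5H13N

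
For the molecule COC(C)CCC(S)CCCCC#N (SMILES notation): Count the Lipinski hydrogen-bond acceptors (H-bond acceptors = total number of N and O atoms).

N atoms: 1; O atoms: 1.
Lipinski HBA = 1 + 1 = 2.

2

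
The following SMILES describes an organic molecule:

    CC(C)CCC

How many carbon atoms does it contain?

6

Count every carbon token in the SMILES (each C, including those in ring-closure positions and inside branches).
Carbon count: 6.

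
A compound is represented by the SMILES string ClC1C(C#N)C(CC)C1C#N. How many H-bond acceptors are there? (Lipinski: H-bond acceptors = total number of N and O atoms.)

2

N atoms: 2; O atoms: 0.
Lipinski HBA = 2 + 0 = 2.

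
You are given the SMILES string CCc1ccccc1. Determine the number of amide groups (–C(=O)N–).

Scan the SMILES for the amide motif — none present.

0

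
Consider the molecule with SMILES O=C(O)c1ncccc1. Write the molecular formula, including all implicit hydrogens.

Walk through each heavy atom and fill implicit hydrogens from standard valence (C 4, N 3, O 2, S 2, halogen 1); for lowercase aromatic atoms, an aromatic c carries 1 H when it has two neighbours and 0 H with three, and aromatic n carries 0 H:
  atom 1: O, bond orders sum to 2 (valence 2) → 0 H
  atom 2: C, bond orders sum to 4 (valence 4) → 0 H
  atom 3: O, bond orders sum to 1 (valence 2) → 1 H
  atom 4: aromatic c, 3 neighbours → 0 H
  atom 5: aromatic n, 2 neighbours → 0 H
  atom 6: aromatic c, 2 neighbours → 1 H
  atom 7: aromatic c, 2 neighbours → 1 H
  atom 8: aromatic c, 2 neighbours → 1 H
  atom 9: aromatic c, 2 neighbours → 1 H
Totals → C:6, H:5, N:1, O:2.

C6H5NO2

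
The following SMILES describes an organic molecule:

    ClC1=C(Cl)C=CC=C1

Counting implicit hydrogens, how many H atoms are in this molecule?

Walk through each heavy atom and fill implicit hydrogens from standard valence (C 4, N 3, O 2, S 2, halogen 1):
  atom 1: Cl (halogen, monovalent) → 0 H
  atom 2: C, bond orders sum to 4 (valence 4) → 0 H
  atom 3: C, bond orders sum to 4 (valence 4) → 0 H
  atom 4: Cl (halogen, monovalent) → 0 H
  atom 5: C, bond orders sum to 3 (valence 4) → 1 H
  atom 6: C, bond orders sum to 3 (valence 4) → 1 H
  atom 7: C, bond orders sum to 3 (valence 4) → 1 H
  atom 8: C, bond orders sum to 3 (valence 4) → 1 H
Total hydrogens: 4.

4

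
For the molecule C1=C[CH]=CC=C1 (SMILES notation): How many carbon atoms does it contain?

6

Count every carbon token in the SMILES (each C, including those in ring-closure positions and inside branches).
Carbon count: 6.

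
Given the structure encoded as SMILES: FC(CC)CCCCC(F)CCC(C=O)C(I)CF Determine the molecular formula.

C14H24F3IO

Walk through each heavy atom and fill implicit hydrogens from standard valence (C 4, N 3, O 2, S 2, halogen 1):
  atom 1: F (halogen, monovalent) → 0 H
  atom 2: C, bond orders sum to 3 (valence 4) → 1 H
  atom 3: C, bond orders sum to 2 (valence 4) → 2 H
  atom 4: C, bond orders sum to 1 (valence 4) → 3 H
  atom 5: C, bond orders sum to 2 (valence 4) → 2 H
  atom 6: C, bond orders sum to 2 (valence 4) → 2 H
  atom 7: C, bond orders sum to 2 (valence 4) → 2 H
  atom 8: C, bond orders sum to 2 (valence 4) → 2 H
  atom 9: C, bond orders sum to 3 (valence 4) → 1 H
  atom 10: F (halogen, monovalent) → 0 H
  atom 11: C, bond orders sum to 2 (valence 4) → 2 H
  atom 12: C, bond orders sum to 2 (valence 4) → 2 H
  atom 13: C, bond orders sum to 3 (valence 4) → 1 H
  atom 14: C, bond orders sum to 3 (valence 4) → 1 H
  atom 15: O, bond orders sum to 2 (valence 2) → 0 H
  atom 16: C, bond orders sum to 3 (valence 4) → 1 H
  atom 17: I (halogen, monovalent) → 0 H
  atom 18: C, bond orders sum to 2 (valence 4) → 2 H
  atom 19: F (halogen, monovalent) → 0 H
Totals → C:14, H:24, F:3, I:1, O:1.
In Hill order: C14H24F3IO.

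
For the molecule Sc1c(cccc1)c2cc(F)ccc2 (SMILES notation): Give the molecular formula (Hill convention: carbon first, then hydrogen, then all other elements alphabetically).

Walk through each heavy atom and fill implicit hydrogens from standard valence (C 4, N 3, O 2, S 2, halogen 1); for lowercase aromatic atoms, an aromatic c carries 1 H when it has two neighbours and 0 H with three, and aromatic n carries 0 H:
  atom 1: S, bond orders sum to 1 (valence 2) → 1 H
  atom 2: aromatic c, 3 neighbours → 0 H
  atom 3: aromatic c, 3 neighbours → 0 H
  atom 4: aromatic c, 2 neighbours → 1 H
  atom 5: aromatic c, 2 neighbours → 1 H
  atom 6: aromatic c, 2 neighbours → 1 H
  atom 7: aromatic c, 2 neighbours → 1 H
  atom 8: aromatic c, 3 neighbours → 0 H
  atom 9: aromatic c, 2 neighbours → 1 H
  atom 10: aromatic c, 3 neighbours → 0 H
  atom 11: F (halogen, monovalent) → 0 H
  atom 12: aromatic c, 2 neighbours → 1 H
  atom 13: aromatic c, 2 neighbours → 1 H
  atom 14: aromatic c, 2 neighbours → 1 H
Totals → C:12, H:9, F:1, S:1.
In Hill order: C12H9FS.

C12H9FS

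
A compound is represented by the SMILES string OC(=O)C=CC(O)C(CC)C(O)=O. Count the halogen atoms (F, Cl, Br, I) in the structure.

0

Scan the SMILES for the halogen motif — none present.
Groups that are present: 1 alkene, 2 carboxylic acid, 1 hydroxyl.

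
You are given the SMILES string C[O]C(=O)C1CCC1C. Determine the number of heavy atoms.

Every atom symbol written in the SMILES (organic subset) is one heavy atom; implicit H are not written.
Heavy atoms by element → C:7, O:2.
Total: 9.

9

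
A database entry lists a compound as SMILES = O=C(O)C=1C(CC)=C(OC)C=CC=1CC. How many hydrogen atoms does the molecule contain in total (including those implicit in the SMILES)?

16

Walk through each heavy atom and fill implicit hydrogens from standard valence (C 4, N 3, O 2, S 2, halogen 1):
  atom 1: O, bond orders sum to 2 (valence 2) → 0 H
  atom 2: C, bond orders sum to 4 (valence 4) → 0 H
  atom 3: O, bond orders sum to 1 (valence 2) → 1 H
  atom 4: C, bond orders sum to 4 (valence 4) → 0 H
  atom 5: C, bond orders sum to 4 (valence 4) → 0 H
  atom 6: C, bond orders sum to 2 (valence 4) → 2 H
  atom 7: C, bond orders sum to 1 (valence 4) → 3 H
  atom 8: C, bond orders sum to 4 (valence 4) → 0 H
  atom 9: O, bond orders sum to 2 (valence 2) → 0 H
  atom 10: C, bond orders sum to 1 (valence 4) → 3 H
  atom 11: C, bond orders sum to 3 (valence 4) → 1 H
  atom 12: C, bond orders sum to 3 (valence 4) → 1 H
  atom 13: C, bond orders sum to 4 (valence 4) → 0 H
  atom 14: C, bond orders sum to 2 (valence 4) → 2 H
  atom 15: C, bond orders sum to 1 (valence 4) → 3 H
Total hydrogens: 16.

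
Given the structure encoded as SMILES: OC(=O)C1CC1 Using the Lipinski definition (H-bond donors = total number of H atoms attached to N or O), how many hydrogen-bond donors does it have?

1

Donors: find every N or O and count the H atoms it carries.
  atom 1 (O): bond orders sum to 1 → 1 H
  atom 3 (O): bond orders sum to 2 → 0 H
Lipinski HBD = 1.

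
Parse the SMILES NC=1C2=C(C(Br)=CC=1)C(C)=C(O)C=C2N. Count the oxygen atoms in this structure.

Scan the SMILES for O atoms (remember two-letter symbols like Cl and Br are single atoms).
Oxygen count: 1.

1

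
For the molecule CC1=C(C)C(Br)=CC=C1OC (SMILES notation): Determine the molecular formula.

C9H11BrO

Walk through each heavy atom and fill implicit hydrogens from standard valence (C 4, N 3, O 2, S 2, halogen 1):
  atom 1: C, bond orders sum to 1 (valence 4) → 3 H
  atom 2: C, bond orders sum to 4 (valence 4) → 0 H
  atom 3: C, bond orders sum to 4 (valence 4) → 0 H
  atom 4: C, bond orders sum to 1 (valence 4) → 3 H
  atom 5: C, bond orders sum to 4 (valence 4) → 0 H
  atom 6: Br (halogen, monovalent) → 0 H
  atom 7: C, bond orders sum to 3 (valence 4) → 1 H
  atom 8: C, bond orders sum to 3 (valence 4) → 1 H
  atom 9: C, bond orders sum to 4 (valence 4) → 0 H
  atom 10: O, bond orders sum to 2 (valence 2) → 0 H
  atom 11: C, bond orders sum to 1 (valence 4) → 3 H
Totals → C:9, H:11, Br:1, O:1.
In Hill order: C9H11BrO.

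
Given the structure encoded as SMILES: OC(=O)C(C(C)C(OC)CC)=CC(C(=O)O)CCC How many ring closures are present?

In SMILES, each pair of matching ring-closure digits denotes one ring-closing bond; the number of such bonds equals the number of independent rings.
Ring-closure bonds here: 0.

0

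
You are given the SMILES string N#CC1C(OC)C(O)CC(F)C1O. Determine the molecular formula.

Walk through each heavy atom and fill implicit hydrogens from standard valence (C 4, N 3, O 2, S 2, halogen 1):
  atom 1: N, bond orders sum to 3 (valence 3) → 0 H
  atom 2: C, bond orders sum to 4 (valence 4) → 0 H
  atom 3: C, bond orders sum to 3 (valence 4) → 1 H
  atom 4: C, bond orders sum to 3 (valence 4) → 1 H
  atom 5: O, bond orders sum to 2 (valence 2) → 0 H
  atom 6: C, bond orders sum to 1 (valence 4) → 3 H
  atom 7: C, bond orders sum to 3 (valence 4) → 1 H
  atom 8: O, bond orders sum to 1 (valence 2) → 1 H
  atom 9: C, bond orders sum to 2 (valence 4) → 2 H
  atom 10: C, bond orders sum to 3 (valence 4) → 1 H
  atom 11: F (halogen, monovalent) → 0 H
  atom 12: C, bond orders sum to 3 (valence 4) → 1 H
  atom 13: O, bond orders sum to 1 (valence 2) → 1 H
Totals → C:8, H:12, F:1, N:1, O:3.
In Hill order: C8H12FNO3.

C8H12FNO3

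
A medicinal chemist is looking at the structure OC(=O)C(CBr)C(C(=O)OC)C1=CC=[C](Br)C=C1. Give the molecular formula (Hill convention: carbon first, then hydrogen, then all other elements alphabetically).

C12H12Br2O4

Walk through each heavy atom and fill implicit hydrogens from standard valence (C 4, N 3, O 2, S 2, halogen 1):
  atom 1: O, bond orders sum to 1 (valence 2) → 1 H
  atom 2: C, bond orders sum to 4 (valence 4) → 0 H
  atom 3: O, bond orders sum to 2 (valence 2) → 0 H
  atom 4: C, bond orders sum to 3 (valence 4) → 1 H
  atom 5: C, bond orders sum to 2 (valence 4) → 2 H
  atom 6: Br (halogen, monovalent) → 0 H
  atom 7: C, bond orders sum to 3 (valence 4) → 1 H
  atom 8: C, bond orders sum to 4 (valence 4) → 0 H
  atom 9: O, bond orders sum to 2 (valence 2) → 0 H
  atom 10: O, bond orders sum to 2 (valence 2) → 0 H
  atom 11: C, bond orders sum to 1 (valence 4) → 3 H
  atom 12: C, bond orders sum to 4 (valence 4) → 0 H
  atom 13: C, bond orders sum to 3 (valence 4) → 1 H
  atom 14: C, bond orders sum to 3 (valence 4) → 1 H
  atom 15: C with explicit H count 0
  atom 16: Br (halogen, monovalent) → 0 H
  atom 17: C, bond orders sum to 3 (valence 4) → 1 H
  atom 18: C, bond orders sum to 3 (valence 4) → 1 H
Totals → C:12, H:12, Br:2, O:4.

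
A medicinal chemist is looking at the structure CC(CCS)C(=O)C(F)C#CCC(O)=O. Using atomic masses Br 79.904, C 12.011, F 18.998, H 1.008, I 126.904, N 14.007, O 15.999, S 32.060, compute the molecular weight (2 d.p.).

First, the molecular formula is C10H13FO3S (counting implicit H from valence).
  C: 10 × 12.011 = 120.110
  F: 1 × 18.998 = 18.998
  H: 13 × 1.008 = 13.104
  O: 3 × 15.999 = 47.997
  S: 1 × 32.060 = 32.060
Sum: 10×12.011 + 1×18.998 + 13×1.008 + 3×15.999 + 1×32.060 = 232.269 → 232.27 g/mol.

232.27 g/mol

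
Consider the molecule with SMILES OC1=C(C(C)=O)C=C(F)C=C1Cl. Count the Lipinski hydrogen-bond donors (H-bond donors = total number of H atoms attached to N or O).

Donors: find every N or O and count the H atoms it carries.
  atom 1 (O): bond orders sum to 1 → 1 H
  atom 6 (O): bond orders sum to 2 → 0 H
Lipinski HBD = 1.

1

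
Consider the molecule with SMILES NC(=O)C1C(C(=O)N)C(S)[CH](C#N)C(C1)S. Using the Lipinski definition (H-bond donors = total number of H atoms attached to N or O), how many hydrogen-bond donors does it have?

Donors: find every N or O and count the H atoms it carries.
  atom 1 (N): bond orders sum to 1 → 2 H
  atom 3 (O): bond orders sum to 2 → 0 H
  atom 7 (O): bond orders sum to 2 → 0 H
  atom 8 (N): bond orders sum to 1 → 2 H
  atom 13 (N): bond orders sum to 3 → 0 H
Lipinski HBD = 4.

4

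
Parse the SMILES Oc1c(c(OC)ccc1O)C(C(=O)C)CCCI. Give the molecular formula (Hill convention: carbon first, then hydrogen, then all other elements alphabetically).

C13H17IO4

Walk through each heavy atom and fill implicit hydrogens from standard valence (C 4, N 3, O 2, S 2, halogen 1); for lowercase aromatic atoms, an aromatic c carries 1 H when it has two neighbours and 0 H with three, and aromatic n carries 0 H:
  atom 1: O, bond orders sum to 1 (valence 2) → 1 H
  atom 2: aromatic c, 3 neighbours → 0 H
  atom 3: aromatic c, 3 neighbours → 0 H
  atom 4: aromatic c, 3 neighbours → 0 H
  atom 5: O, bond orders sum to 2 (valence 2) → 0 H
  atom 6: C, bond orders sum to 1 (valence 4) → 3 H
  atom 7: aromatic c, 2 neighbours → 1 H
  atom 8: aromatic c, 2 neighbours → 1 H
  atom 9: aromatic c, 3 neighbours → 0 H
  atom 10: O, bond orders sum to 1 (valence 2) → 1 H
  atom 11: C, bond orders sum to 3 (valence 4) → 1 H
  atom 12: C, bond orders sum to 4 (valence 4) → 0 H
  atom 13: O, bond orders sum to 2 (valence 2) → 0 H
  atom 14: C, bond orders sum to 1 (valence 4) → 3 H
  atom 15: C, bond orders sum to 2 (valence 4) → 2 H
  atom 16: C, bond orders sum to 2 (valence 4) → 2 H
  atom 17: C, bond orders sum to 2 (valence 4) → 2 H
  atom 18: I (halogen, monovalent) → 0 H
Totals → C:13, H:17, I:1, O:4.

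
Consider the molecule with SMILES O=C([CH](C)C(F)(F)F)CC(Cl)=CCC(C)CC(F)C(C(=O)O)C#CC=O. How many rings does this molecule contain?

In SMILES, each pair of matching ring-closure digits denotes one ring-closing bond; the number of such bonds equals the number of independent rings.
Ring-closure bonds here: 0.

0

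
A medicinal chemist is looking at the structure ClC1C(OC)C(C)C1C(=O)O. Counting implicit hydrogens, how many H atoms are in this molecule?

11

Walk through each heavy atom and fill implicit hydrogens from standard valence (C 4, N 3, O 2, S 2, halogen 1):
  atom 1: Cl (halogen, monovalent) → 0 H
  atom 2: C, bond orders sum to 3 (valence 4) → 1 H
  atom 3: C, bond orders sum to 3 (valence 4) → 1 H
  atom 4: O, bond orders sum to 2 (valence 2) → 0 H
  atom 5: C, bond orders sum to 1 (valence 4) → 3 H
  atom 6: C, bond orders sum to 3 (valence 4) → 1 H
  atom 7: C, bond orders sum to 1 (valence 4) → 3 H
  atom 8: C, bond orders sum to 3 (valence 4) → 1 H
  atom 9: C, bond orders sum to 4 (valence 4) → 0 H
  atom 10: O, bond orders sum to 2 (valence 2) → 0 H
  atom 11: O, bond orders sum to 1 (valence 2) → 1 H
Total hydrogens: 11.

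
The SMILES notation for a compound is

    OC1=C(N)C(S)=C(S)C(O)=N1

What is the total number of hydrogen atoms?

Walk through each heavy atom and fill implicit hydrogens from standard valence (C 4, N 3, O 2, S 2, halogen 1):
  atom 1: O, bond orders sum to 1 (valence 2) → 1 H
  atom 2: C, bond orders sum to 4 (valence 4) → 0 H
  atom 3: C, bond orders sum to 4 (valence 4) → 0 H
  atom 4: N, bond orders sum to 1 (valence 3) → 2 H
  atom 5: C, bond orders sum to 4 (valence 4) → 0 H
  atom 6: S, bond orders sum to 1 (valence 2) → 1 H
  atom 7: C, bond orders sum to 4 (valence 4) → 0 H
  atom 8: S, bond orders sum to 1 (valence 2) → 1 H
  atom 9: C, bond orders sum to 4 (valence 4) → 0 H
  atom 10: O, bond orders sum to 1 (valence 2) → 1 H
  atom 11: N, bond orders sum to 3 (valence 3) → 0 H
Total hydrogens: 6.

6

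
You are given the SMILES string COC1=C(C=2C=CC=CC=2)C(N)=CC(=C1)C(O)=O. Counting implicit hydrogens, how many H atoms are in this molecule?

Walk through each heavy atom and fill implicit hydrogens from standard valence (C 4, N 3, O 2, S 2, halogen 1):
  atom 1: C, bond orders sum to 1 (valence 4) → 3 H
  atom 2: O, bond orders sum to 2 (valence 2) → 0 H
  atom 3: C, bond orders sum to 4 (valence 4) → 0 H
  atom 4: C, bond orders sum to 4 (valence 4) → 0 H
  atom 5: C, bond orders sum to 4 (valence 4) → 0 H
  atom 6: C, bond orders sum to 3 (valence 4) → 1 H
  atom 7: C, bond orders sum to 3 (valence 4) → 1 H
  atom 8: C, bond orders sum to 3 (valence 4) → 1 H
  atom 9: C, bond orders sum to 3 (valence 4) → 1 H
  atom 10: C, bond orders sum to 3 (valence 4) → 1 H
  atom 11: C, bond orders sum to 4 (valence 4) → 0 H
  atom 12: N, bond orders sum to 1 (valence 3) → 2 H
  atom 13: C, bond orders sum to 3 (valence 4) → 1 H
  atom 14: C, bond orders sum to 4 (valence 4) → 0 H
  atom 15: C, bond orders sum to 3 (valence 4) → 1 H
  atom 16: C, bond orders sum to 4 (valence 4) → 0 H
  atom 17: O, bond orders sum to 1 (valence 2) → 1 H
  atom 18: O, bond orders sum to 2 (valence 2) → 0 H
Total hydrogens: 13.

13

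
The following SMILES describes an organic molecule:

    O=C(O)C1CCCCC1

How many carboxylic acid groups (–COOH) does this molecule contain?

The carboxylic acid motif appears at heavy-atom position 2 in the SMILES.
Carboxylic acid count: 1.

1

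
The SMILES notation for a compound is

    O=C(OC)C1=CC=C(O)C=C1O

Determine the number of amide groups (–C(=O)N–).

Scan the SMILES for the amide motif — none present.
Groups that are present: 1 ester, 2 hydroxyl.

0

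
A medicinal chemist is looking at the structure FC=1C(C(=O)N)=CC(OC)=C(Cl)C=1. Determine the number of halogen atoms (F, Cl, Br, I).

2

Halogen atoms appear at heavy-atom positions 1, 12 (1×Cl, 1×F).
Other groups present: 1 amide, 1 ether.
Halogen count: 2.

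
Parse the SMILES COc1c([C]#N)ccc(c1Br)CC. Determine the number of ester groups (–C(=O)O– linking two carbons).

0

Scan the SMILES for the ester motif — none present.
Groups that are present: 1 ether, 1 nitrile.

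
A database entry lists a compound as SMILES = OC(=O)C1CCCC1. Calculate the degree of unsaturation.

Degree of unsaturation = (number of rings) + (number of π bonds).
Ring closures in the SMILES: 1.
π bonds: 1 double bond (each 1 DoU) → 1 DoU from unsaturation.
Total DoU = 1 + 1 = 2.

2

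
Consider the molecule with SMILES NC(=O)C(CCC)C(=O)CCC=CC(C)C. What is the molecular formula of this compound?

C13H23NO2

Walk through each heavy atom and fill implicit hydrogens from standard valence (C 4, N 3, O 2, S 2, halogen 1):
  atom 1: N, bond orders sum to 1 (valence 3) → 2 H
  atom 2: C, bond orders sum to 4 (valence 4) → 0 H
  atom 3: O, bond orders sum to 2 (valence 2) → 0 H
  atom 4: C, bond orders sum to 3 (valence 4) → 1 H
  atom 5: C, bond orders sum to 2 (valence 4) → 2 H
  atom 6: C, bond orders sum to 2 (valence 4) → 2 H
  atom 7: C, bond orders sum to 1 (valence 4) → 3 H
  atom 8: C, bond orders sum to 4 (valence 4) → 0 H
  atom 9: O, bond orders sum to 2 (valence 2) → 0 H
  atom 10: C, bond orders sum to 2 (valence 4) → 2 H
  atom 11: C, bond orders sum to 2 (valence 4) → 2 H
  atom 12: C, bond orders sum to 3 (valence 4) → 1 H
  atom 13: C, bond orders sum to 3 (valence 4) → 1 H
  atom 14: C, bond orders sum to 3 (valence 4) → 1 H
  atom 15: C, bond orders sum to 1 (valence 4) → 3 H
  atom 16: C, bond orders sum to 1 (valence 4) → 3 H
Totals → C:13, H:23, N:1, O:2.
In Hill order: C13H23NO2.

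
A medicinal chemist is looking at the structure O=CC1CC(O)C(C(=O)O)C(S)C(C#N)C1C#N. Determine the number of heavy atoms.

18

Every atom symbol written in the SMILES (organic subset) is one heavy atom; implicit H are not written.
Heavy atoms by element → C:11, N:2, O:4, S:1.
Total: 18.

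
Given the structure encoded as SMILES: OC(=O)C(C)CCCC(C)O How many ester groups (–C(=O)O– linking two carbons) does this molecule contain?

0

Scan the SMILES for the ester motif — none present.
Groups that are present: 1 carboxylic acid, 1 hydroxyl.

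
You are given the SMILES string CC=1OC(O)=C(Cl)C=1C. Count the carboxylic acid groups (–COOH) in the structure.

0

Scan the SMILES for the carboxylic acid motif — none present.
Groups that are present: 1 hydroxyl.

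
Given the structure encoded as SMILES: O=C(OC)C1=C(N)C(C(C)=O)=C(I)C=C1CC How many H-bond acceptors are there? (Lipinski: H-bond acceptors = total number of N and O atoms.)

N atoms: 1; O atoms: 3.
Lipinski HBA = 1 + 3 = 4.

4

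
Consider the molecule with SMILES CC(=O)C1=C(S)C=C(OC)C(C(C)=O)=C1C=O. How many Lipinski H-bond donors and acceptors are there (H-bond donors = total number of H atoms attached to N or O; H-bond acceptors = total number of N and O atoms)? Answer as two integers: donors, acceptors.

Donors: find every N or O and count the H atoms it carries.
  atom 3 (O): bond orders sum to 2 → 0 H
  atom 9 (O): bond orders sum to 2 → 0 H
  atom 14 (O): bond orders sum to 2 → 0 H
  atom 17 (O): bond orders sum to 2 → 0 H
Lipinski HBD = 0.
Acceptors: N atoms = 0, O atoms = 4 → HBA = 4.

0, 4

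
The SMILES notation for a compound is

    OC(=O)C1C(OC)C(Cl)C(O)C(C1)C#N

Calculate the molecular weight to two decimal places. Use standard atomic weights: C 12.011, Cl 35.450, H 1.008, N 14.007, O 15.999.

First, the molecular formula is C9H12ClNO4 (counting implicit H from valence).
  C: 9 × 12.011 = 108.099
  Cl: 1 × 35.450 = 35.450
  H: 12 × 1.008 = 12.096
  N: 1 × 14.007 = 14.007
  O: 4 × 15.999 = 63.996
Sum: 9×12.011 + 1×35.450 + 12×1.008 + 1×14.007 + 4×15.999 = 233.648 → 233.65 g/mol.

233.65 g/mol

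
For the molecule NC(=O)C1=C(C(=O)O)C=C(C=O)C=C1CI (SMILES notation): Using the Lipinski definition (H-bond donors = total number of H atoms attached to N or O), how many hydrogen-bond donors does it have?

3

Donors: find every N or O and count the H atoms it carries.
  atom 1 (N): bond orders sum to 1 → 2 H
  atom 3 (O): bond orders sum to 2 → 0 H
  atom 7 (O): bond orders sum to 2 → 0 H
  atom 8 (O): bond orders sum to 1 → 1 H
  atom 12 (O): bond orders sum to 2 → 0 H
Lipinski HBD = 3.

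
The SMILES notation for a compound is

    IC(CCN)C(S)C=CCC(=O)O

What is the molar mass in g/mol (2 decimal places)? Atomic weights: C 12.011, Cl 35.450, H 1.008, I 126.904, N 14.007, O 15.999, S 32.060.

First, the molecular formula is C8H14INO2S (counting implicit H from valence).
  C: 8 × 12.011 = 96.088
  H: 14 × 1.008 = 14.112
  I: 1 × 126.904 = 126.904
  N: 1 × 14.007 = 14.007
  O: 2 × 15.999 = 31.998
  S: 1 × 32.060 = 32.060
Sum: 8×12.011 + 14×1.008 + 1×126.904 + 1×14.007 + 2×15.999 + 1×32.060 = 315.169 → 315.17 g/mol.

315.17 g/mol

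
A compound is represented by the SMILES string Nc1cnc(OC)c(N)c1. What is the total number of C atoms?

Count every carbon token in the SMILES (each C, including those in ring-closure positions and inside branches).
Carbon count: 6.

6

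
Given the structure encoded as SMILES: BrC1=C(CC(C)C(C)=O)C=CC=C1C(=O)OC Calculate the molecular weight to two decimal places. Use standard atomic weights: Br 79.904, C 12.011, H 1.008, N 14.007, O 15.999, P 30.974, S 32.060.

First, the molecular formula is C13H15BrO3 (counting implicit H from valence).
  Br: 1 × 79.904 = 79.904
  C: 13 × 12.011 = 156.143
  H: 15 × 1.008 = 15.120
  O: 3 × 15.999 = 47.997
Sum: 1×79.904 + 13×12.011 + 15×1.008 + 3×15.999 = 299.164 → 299.16 g/mol.

299.16 g/mol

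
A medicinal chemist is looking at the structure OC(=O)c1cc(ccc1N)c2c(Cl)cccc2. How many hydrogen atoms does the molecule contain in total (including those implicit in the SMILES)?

Walk through each heavy atom and fill implicit hydrogens from standard valence (C 4, N 3, O 2, S 2, halogen 1); for lowercase aromatic atoms, an aromatic c carries 1 H when it has two neighbours and 0 H with three, and aromatic n carries 0 H:
  atom 1: O, bond orders sum to 1 (valence 2) → 1 H
  atom 2: C, bond orders sum to 4 (valence 4) → 0 H
  atom 3: O, bond orders sum to 2 (valence 2) → 0 H
  atom 4: aromatic c, 3 neighbours → 0 H
  atom 5: aromatic c, 2 neighbours → 1 H
  atom 6: aromatic c, 3 neighbours → 0 H
  atom 7: aromatic c, 2 neighbours → 1 H
  atom 8: aromatic c, 2 neighbours → 1 H
  atom 9: aromatic c, 3 neighbours → 0 H
  atom 10: N, bond orders sum to 1 (valence 3) → 2 H
  atom 11: aromatic c, 3 neighbours → 0 H
  atom 12: aromatic c, 3 neighbours → 0 H
  atom 13: Cl (halogen, monovalent) → 0 H
  atom 14: aromatic c, 2 neighbours → 1 H
  atom 15: aromatic c, 2 neighbours → 1 H
  atom 16: aromatic c, 2 neighbours → 1 H
  atom 17: aromatic c, 2 neighbours → 1 H
Total hydrogens: 10.

10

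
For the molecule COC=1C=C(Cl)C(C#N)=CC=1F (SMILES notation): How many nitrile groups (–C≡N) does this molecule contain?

1

The nitrile motif appears at heavy-atom position 8 in the SMILES.
Other groups present: 1 ether.
Nitrile count: 1.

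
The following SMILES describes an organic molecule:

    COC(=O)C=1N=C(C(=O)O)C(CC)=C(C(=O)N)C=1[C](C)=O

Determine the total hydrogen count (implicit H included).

14

Walk through each heavy atom and fill implicit hydrogens from standard valence (C 4, N 3, O 2, S 2, halogen 1):
  atom 1: C, bond orders sum to 1 (valence 4) → 3 H
  atom 2: O, bond orders sum to 2 (valence 2) → 0 H
  atom 3: C, bond orders sum to 4 (valence 4) → 0 H
  atom 4: O, bond orders sum to 2 (valence 2) → 0 H
  atom 5: C, bond orders sum to 4 (valence 4) → 0 H
  atom 6: N, bond orders sum to 3 (valence 3) → 0 H
  atom 7: C, bond orders sum to 4 (valence 4) → 0 H
  atom 8: C, bond orders sum to 4 (valence 4) → 0 H
  atom 9: O, bond orders sum to 2 (valence 2) → 0 H
  atom 10: O, bond orders sum to 1 (valence 2) → 1 H
  atom 11: C, bond orders sum to 4 (valence 4) → 0 H
  atom 12: C, bond orders sum to 2 (valence 4) → 2 H
  atom 13: C, bond orders sum to 1 (valence 4) → 3 H
  atom 14: C, bond orders sum to 4 (valence 4) → 0 H
  atom 15: C, bond orders sum to 4 (valence 4) → 0 H
  atom 16: O, bond orders sum to 2 (valence 2) → 0 H
  atom 17: N, bond orders sum to 1 (valence 3) → 2 H
  atom 18: C, bond orders sum to 4 (valence 4) → 0 H
  atom 19: C with explicit H count 0
  atom 20: C, bond orders sum to 1 (valence 4) → 3 H
  atom 21: O, bond orders sum to 2 (valence 2) → 0 H
Total hydrogens: 14.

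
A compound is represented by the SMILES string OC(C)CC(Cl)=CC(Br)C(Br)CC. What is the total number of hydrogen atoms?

Walk through each heavy atom and fill implicit hydrogens from standard valence (C 4, N 3, O 2, S 2, halogen 1):
  atom 1: O, bond orders sum to 1 (valence 2) → 1 H
  atom 2: C, bond orders sum to 3 (valence 4) → 1 H
  atom 3: C, bond orders sum to 1 (valence 4) → 3 H
  atom 4: C, bond orders sum to 2 (valence 4) → 2 H
  atom 5: C, bond orders sum to 4 (valence 4) → 0 H
  atom 6: Cl (halogen, monovalent) → 0 H
  atom 7: C, bond orders sum to 3 (valence 4) → 1 H
  atom 8: C, bond orders sum to 3 (valence 4) → 1 H
  atom 9: Br (halogen, monovalent) → 0 H
  atom 10: C, bond orders sum to 3 (valence 4) → 1 H
  atom 11: Br (halogen, monovalent) → 0 H
  atom 12: C, bond orders sum to 2 (valence 4) → 2 H
  atom 13: C, bond orders sum to 1 (valence 4) → 3 H
Total hydrogens: 15.

15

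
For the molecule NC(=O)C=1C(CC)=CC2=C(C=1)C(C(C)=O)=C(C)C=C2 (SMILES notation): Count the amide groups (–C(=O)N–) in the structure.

1

The amide motif appears at heavy-atom position 2 in the SMILES.
Other groups present: 1 ketone.
Amide count: 1.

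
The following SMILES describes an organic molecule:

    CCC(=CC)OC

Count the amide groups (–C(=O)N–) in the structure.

Scan the SMILES for the amide motif — none present.
Groups that are present: 1 alkene, 1 ether.

0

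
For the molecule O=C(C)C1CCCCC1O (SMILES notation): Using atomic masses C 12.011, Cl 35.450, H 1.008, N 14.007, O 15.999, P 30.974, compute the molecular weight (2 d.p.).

First, the molecular formula is C8H14O2 (counting implicit H from valence).
  C: 8 × 12.011 = 96.088
  H: 14 × 1.008 = 14.112
  O: 2 × 15.999 = 31.998
Sum: 8×12.011 + 14×1.008 + 2×15.999 = 142.198 → 142.20 g/mol.

142.20 g/mol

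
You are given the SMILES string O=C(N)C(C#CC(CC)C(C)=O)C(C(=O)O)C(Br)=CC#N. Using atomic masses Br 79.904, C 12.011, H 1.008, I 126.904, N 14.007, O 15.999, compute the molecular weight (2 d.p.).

355.19 g/mol

First, the molecular formula is C14H15BrN2O4 (counting implicit H from valence).
  Br: 1 × 79.904 = 79.904
  C: 14 × 12.011 = 168.154
  H: 15 × 1.008 = 15.120
  N: 2 × 14.007 = 28.014
  O: 4 × 15.999 = 63.996
Sum: 1×79.904 + 14×12.011 + 15×1.008 + 2×14.007 + 4×15.999 = 355.188 → 355.19 g/mol.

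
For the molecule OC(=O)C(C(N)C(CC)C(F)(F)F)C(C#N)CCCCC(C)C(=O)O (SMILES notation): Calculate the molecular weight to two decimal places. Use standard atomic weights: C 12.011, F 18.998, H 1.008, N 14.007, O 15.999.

First, the molecular formula is C16H25F3N2O4 (counting implicit H from valence).
  C: 16 × 12.011 = 192.176
  F: 3 × 18.998 = 56.994
  H: 25 × 1.008 = 25.200
  N: 2 × 14.007 = 28.014
  O: 4 × 15.999 = 63.996
Sum: 16×12.011 + 3×18.998 + 25×1.008 + 2×14.007 + 4×15.999 = 366.380 → 366.38 g/mol.

366.38 g/mol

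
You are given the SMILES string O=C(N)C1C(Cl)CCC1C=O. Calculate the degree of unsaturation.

Degree of unsaturation = (number of rings) + (number of π bonds).
Ring closures in the SMILES: 1.
π bonds: 2 double bonds (each 1 DoU) → 2 DoU from unsaturation.
Total DoU = 1 + 2 = 3.

3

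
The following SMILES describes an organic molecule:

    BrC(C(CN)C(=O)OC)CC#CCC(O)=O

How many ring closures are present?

In SMILES, each pair of matching ring-closure digits denotes one ring-closing bond; the number of such bonds equals the number of independent rings.
Ring-closure bonds here: 0.

0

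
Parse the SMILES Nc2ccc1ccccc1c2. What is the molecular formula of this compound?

C10H9N

Walk through each heavy atom and fill implicit hydrogens from standard valence (C 4, N 3, O 2, S 2, halogen 1); for lowercase aromatic atoms, an aromatic c carries 1 H when it has two neighbours and 0 H with three, and aromatic n carries 0 H:
  atom 1: N, bond orders sum to 1 (valence 3) → 2 H
  atom 2: aromatic c, 3 neighbours → 0 H
  atom 3: aromatic c, 2 neighbours → 1 H
  atom 4: aromatic c, 2 neighbours → 1 H
  atom 5: aromatic c, 3 neighbours → 0 H
  atom 6: aromatic c, 2 neighbours → 1 H
  atom 7: aromatic c, 2 neighbours → 1 H
  atom 8: aromatic c, 2 neighbours → 1 H
  atom 9: aromatic c, 2 neighbours → 1 H
  atom 10: aromatic c, 3 neighbours → 0 H
  atom 11: aromatic c, 2 neighbours → 1 H
Totals → C:10, H:9, N:1.
In Hill order: C10H9N.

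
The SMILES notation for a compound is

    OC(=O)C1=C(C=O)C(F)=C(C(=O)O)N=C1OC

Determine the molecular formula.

Walk through each heavy atom and fill implicit hydrogens from standard valence (C 4, N 3, O 2, S 2, halogen 1):
  atom 1: O, bond orders sum to 1 (valence 2) → 1 H
  atom 2: C, bond orders sum to 4 (valence 4) → 0 H
  atom 3: O, bond orders sum to 2 (valence 2) → 0 H
  atom 4: C, bond orders sum to 4 (valence 4) → 0 H
  atom 5: C, bond orders sum to 4 (valence 4) → 0 H
  atom 6: C, bond orders sum to 3 (valence 4) → 1 H
  atom 7: O, bond orders sum to 2 (valence 2) → 0 H
  atom 8: C, bond orders sum to 4 (valence 4) → 0 H
  atom 9: F (halogen, monovalent) → 0 H
  atom 10: C, bond orders sum to 4 (valence 4) → 0 H
  atom 11: C, bond orders sum to 4 (valence 4) → 0 H
  atom 12: O, bond orders sum to 2 (valence 2) → 0 H
  atom 13: O, bond orders sum to 1 (valence 2) → 1 H
  atom 14: N, bond orders sum to 3 (valence 3) → 0 H
  atom 15: C, bond orders sum to 4 (valence 4) → 0 H
  atom 16: O, bond orders sum to 2 (valence 2) → 0 H
  atom 17: C, bond orders sum to 1 (valence 4) → 3 H
Totals → C:9, H:6, F:1, N:1, O:6.
In Hill order: C9H6FNO6.

C9H6FNO6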